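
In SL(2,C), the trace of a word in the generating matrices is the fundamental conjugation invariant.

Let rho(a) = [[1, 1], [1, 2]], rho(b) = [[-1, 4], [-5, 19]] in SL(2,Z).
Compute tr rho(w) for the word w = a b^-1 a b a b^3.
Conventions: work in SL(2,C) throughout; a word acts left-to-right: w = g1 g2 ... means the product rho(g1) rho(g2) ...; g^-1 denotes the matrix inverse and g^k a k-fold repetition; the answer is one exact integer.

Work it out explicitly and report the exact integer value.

rho(a) = [[1, 1], [1, 2]]
... * rho(b^-1) = [[19, -4], [5, -1]]  ->  [[24, -5], [29, -6]]
... * rho(a) = [[1, 1], [1, 2]]  ->  [[19, 14], [23, 17]]
... * rho(b) = [[-1, 4], [-5, 19]]  ->  [[-89, 342], [-108, 415]]
... * rho(a) = [[1, 1], [1, 2]]  ->  [[253, 595], [307, 722]]
... * rho(b) = [[-1, 4], [-5, 19]]  ->  [[-3228, 12317], [-3917, 14946]]
... * rho(b) = [[-1, 4], [-5, 19]]  ->  [[-58357, 221111], [-70813, 268306]]
... * rho(b) = [[-1, 4], [-5, 19]]  ->  [[-1047198, 3967681], [-1270717, 4814562]]
tr = -1047198 + 4814562 = 3767364

3767364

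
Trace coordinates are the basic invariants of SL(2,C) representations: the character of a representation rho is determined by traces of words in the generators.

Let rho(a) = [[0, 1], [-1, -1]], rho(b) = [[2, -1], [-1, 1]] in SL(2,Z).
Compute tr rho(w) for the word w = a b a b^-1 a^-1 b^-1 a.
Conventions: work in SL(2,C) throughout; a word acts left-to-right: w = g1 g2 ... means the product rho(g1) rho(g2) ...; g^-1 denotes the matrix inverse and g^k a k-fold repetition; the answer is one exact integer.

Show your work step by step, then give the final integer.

rho(a) = [[0, 1], [-1, -1]]
... * rho(b) = [[2, -1], [-1, 1]]  ->  [[-1, 1], [-1, 0]]
... * rho(a) = [[0, 1], [-1, -1]]  ->  [[-1, -2], [0, -1]]
... * rho(b^-1) = [[1, 1], [1, 2]]  ->  [[-3, -5], [-1, -2]]
... * rho(a^-1) = [[-1, -1], [1, 0]]  ->  [[-2, 3], [-1, 1]]
... * rho(b^-1) = [[1, 1], [1, 2]]  ->  [[1, 4], [0, 1]]
... * rho(a) = [[0, 1], [-1, -1]]  ->  [[-4, -3], [-1, -1]]
tr = -4 + -1 = -5

-5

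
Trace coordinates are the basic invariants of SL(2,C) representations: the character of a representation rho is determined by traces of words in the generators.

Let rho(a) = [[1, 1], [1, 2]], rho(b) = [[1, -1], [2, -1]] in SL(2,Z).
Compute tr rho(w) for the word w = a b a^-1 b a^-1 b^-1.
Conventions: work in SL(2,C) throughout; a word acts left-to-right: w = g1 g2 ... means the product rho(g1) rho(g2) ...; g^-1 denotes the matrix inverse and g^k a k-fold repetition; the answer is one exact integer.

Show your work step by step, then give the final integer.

rho(a) = [[1, 1], [1, 2]]
... * rho(b) = [[1, -1], [2, -1]]  ->  [[3, -2], [5, -3]]
... * rho(a^-1) = [[2, -1], [-1, 1]]  ->  [[8, -5], [13, -8]]
... * rho(b) = [[1, -1], [2, -1]]  ->  [[-2, -3], [-3, -5]]
... * rho(a^-1) = [[2, -1], [-1, 1]]  ->  [[-1, -1], [-1, -2]]
... * rho(b^-1) = [[-1, 1], [-2, 1]]  ->  [[3, -2], [5, -3]]
tr = 3 + -3 = 0

0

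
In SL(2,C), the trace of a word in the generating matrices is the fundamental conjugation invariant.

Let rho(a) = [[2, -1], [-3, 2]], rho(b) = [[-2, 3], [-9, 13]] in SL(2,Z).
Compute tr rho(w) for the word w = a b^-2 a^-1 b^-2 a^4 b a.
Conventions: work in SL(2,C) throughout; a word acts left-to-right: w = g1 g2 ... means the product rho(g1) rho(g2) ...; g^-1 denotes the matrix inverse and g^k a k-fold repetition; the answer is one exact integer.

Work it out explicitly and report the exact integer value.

209319088

rho(a) = [[2, -1], [-3, 2]]
... * rho(b^-1) = [[13, -3], [9, -2]]  ->  [[17, -4], [-21, 5]]
... * rho(b^-1) = [[13, -3], [9, -2]]  ->  [[185, -43], [-228, 53]]
... * rho(a^-1) = [[2, 1], [3, 2]]  ->  [[241, 99], [-297, -122]]
... * rho(b^-1) = [[13, -3], [9, -2]]  ->  [[4024, -921], [-4959, 1135]]
... * rho(b^-1) = [[13, -3], [9, -2]]  ->  [[44023, -10230], [-54252, 12607]]
... * rho(a) = [[2, -1], [-3, 2]]  ->  [[118736, -64483], [-146325, 79466]]
... * rho(a) = [[2, -1], [-3, 2]]  ->  [[430921, -247702], [-531048, 305257]]
... * rho(a) = [[2, -1], [-3, 2]]  ->  [[1604948, -926325], [-1977867, 1141562]]
... * rho(a) = [[2, -1], [-3, 2]]  ->  [[5988871, -3457598], [-7380420, 4260991]]
... * rho(b) = [[-2, 3], [-9, 13]]  ->  [[19140640, -26982161], [-23588079, 33251623]]
... * rho(a) = [[2, -1], [-3, 2]]  ->  [[119227763, -73104962], [-146931027, 90091325]]
tr = 119227763 + 90091325 = 209319088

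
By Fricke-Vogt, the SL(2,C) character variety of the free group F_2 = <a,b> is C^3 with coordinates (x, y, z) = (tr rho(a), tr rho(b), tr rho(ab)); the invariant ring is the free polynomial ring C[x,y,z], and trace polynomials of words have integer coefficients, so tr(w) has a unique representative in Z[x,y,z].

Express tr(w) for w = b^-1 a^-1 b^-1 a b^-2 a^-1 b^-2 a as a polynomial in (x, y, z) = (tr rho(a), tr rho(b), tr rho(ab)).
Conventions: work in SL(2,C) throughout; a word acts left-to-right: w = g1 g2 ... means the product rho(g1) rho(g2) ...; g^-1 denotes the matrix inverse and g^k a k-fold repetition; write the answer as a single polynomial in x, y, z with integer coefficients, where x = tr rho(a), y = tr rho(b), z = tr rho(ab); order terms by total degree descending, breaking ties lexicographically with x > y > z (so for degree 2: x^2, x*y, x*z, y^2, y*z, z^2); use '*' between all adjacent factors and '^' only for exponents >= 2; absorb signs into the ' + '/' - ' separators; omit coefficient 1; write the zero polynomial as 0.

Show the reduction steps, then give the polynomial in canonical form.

x^2*y^4*z^2 - 2*x^3*y^3*z - 2*x*y^3*z^3 + x^4*y^2 + 2*x^2*y^2*z^2 + y^2*z^4 + 2*x*y^3*z - 2*x^2*y^2 - 2*y^2*z^2 + x*y*z - x^2 - z^2 + 2

trace(b^-1) = trace(b) = y
trace(b^-2) = trace(b^-1)*trace(b) - trace(1) = y^2 - 2
trace(a b^-1) = trace(a)*trace(b) - trace(a b) = x*y - z
trace(a b a) = trace(a)*trace(b a) - trace(b) = x*z - y
next, trace(a b a b) = trace(b a)*trace(b a) - trace(1)   [split at repeated b] = z^2 - 2
and trace(a b a b^-1) = trace(a b a)*trace(b) - trace(a b a b) = x*y*z - y^2 - z^2 + 2
trace(b a b^-2 a) = trace(a b a b^-1)*trace(b) - trace(a b a) = x*y^2*z - y^3 - y*z^2 - x*z + 3*y
and trace(a b^-2 a^-1 b) = trace(b a b^-2)*trace(a) - trace(b a b^-2 a) = -x*y^2*z + x^2*y + y^3 + y*z^2 - 3*y
trace(b^-2 a^-1 b^-1 a) = trace(a b^-2 a^-1)*trace(b) - trace(a b^-2 a^-1 b) = x*y^2*z - x^2*y - y*z^2 + y
next, trace(a b^-1 a^-1 b) = trace(b a b^-1)*trace(a) - trace(b a b^-1 a) = -x*y*z + x^2 + y^2 + z^2 - 2
trace(b^-1 a^-1 b^-1 a) = trace(a b^-1 a^-1)*trace(b) - trace(a b^-1 a^-1 b) = x*y*z - x^2 - z^2 + 2
next, trace(b^-1 a^-1 b^-1 a b^-2) = trace(b^-2 a^-1 b^-1 a)*trace(b) - trace(b^-2 a^-1 b^-1 a b) = x*y^3*z - x^2*y^2 - y^2*z^2 - x*y*z + x^2 + y^2 + z^2 - 2
trace(a^2) = trace(a)*trace(a) - trace(1) = x^2 - 2
and trace(a b^-1 a) = trace(a^2)*trace(b) - trace(a^2 b) = x^2*y - x*z - y
next, trace(a b^-1 a b^-1) = trace(a b^-1 a)*trace(b) - trace(a b^-1 a b) = x^2*y^2 - 2*x*y*z + z^2 - 2
next, trace(b^-1 a b^-1 a b^-1) = trace(a b^-1 a b^-1)*trace(b) - trace(a b^-1 a) = x^2*y^3 - 2*x*y^2*z - x^2*y + y*z^2 + x*z - y
trace(a^3) = trace(a)*trace(a^2) - trace(a) = x^3 - 3*x
trace(a^3 b) = trace(a)*trace(a b a) - trace(a b) = x^2*z - x*y - z
trace(a^2 b^-1 a) = trace(a^3)*trace(b) - trace(a^3 b) = x^3*y - x^2*z - 2*x*y + z
next, trace(b a b) = trace(b)*trace(a b) - trace(a) = y*z - x
and trace(a b a^2 b) = trace(a)*trace(b a b a) - trace(b a b) = x*z^2 - y*z - x
trace(a^2 b^-1 a b) = trace(a b a^2)*trace(b) - trace(a b a^2 b) = x^2*y*z - x*y^2 - x*z^2 + x
next, trace(a b^-1 a b^-1 a) = trace(a^2 b^-1 a)*trace(b) - trace(a^2 b^-1 a b) = x^3*y^2 - 2*x^2*y*z - x*y^2 + x*z^2 + y*z - x
trace(a b a b^-1 a) = trace(a^2 b a)*trace(b) - trace(a^2 b a b) = x^2*y*z - x*y^2 - x*z^2 + x
and trace(a b a b a b) = trace(a b a b)*trace(a b) - trace(b a)   [split at repeated a] = z^3 - 3*z
trace(a b a b^-1 a b) = trace(a b a b a)*trace(b) - trace(a b a b a b) = x*y*z^2 - y^2*z - z^3 - x*y + 3*z
next, trace(a b^-1 a b^-1 a b) = trace(a b a b^-1 a)*trace(b) - trace(a b a b^-1 a b) = x^2*y^2*z - x*y^3 - 2*x*y*z^2 + y^2*z + z^3 + 2*x*y - 3*z
and trace(b^-1 a b^-1 a b^-1 a) = trace(a b^-1 a b^-1 a)*trace(b) - trace(a b^-1 a b^-1 a b) = x^3*y^3 - 3*x^2*y^2*z + 3*x*y*z^2 - z^3 - 3*x*y + 3*z
and trace(a b^-1 a^-1 b^-1 a b^-1) = trace(b^-1 a b^-1 a b^-1)*trace(a) - trace(b^-1 a b^-1 a b^-1 a) = x^2*y^2*z - x^3*y - 2*x*y*z^2 + x^2*z + z^3 + 2*x*y - 3*z
next, trace(b^-2 a b a b^-1) = trace(b^-2 a b a)*trace(b) - trace(b^-2 a b a b) = x*y^3*z - y^4 - y^2*z^2 - 2*x*y*z + 4*y^2 + z^2 - 2
next, trace(b a^2 b) = trace(a)*trace(b^2 a) - trace(b^2) = x*y*z - x^2 - y^2 + 2
trace(a b a^2 b a) = trace(a)*trace(b a^2 b a) - trace(b a^2 b) = x^2*z^2 - 2*x*y*z + y^2 - 2
trace(b a b a b) = trace(b)*trace(a b a b) - trace(a b a) = y*z^2 - x*z - y
next, trace(a b a^2 b a b) = trace(a)*trace(b a b a b a) - trace(b a b a b) = x*z^3 - y*z^2 - 2*x*z + y
trace(b a^2 b a b^-1 a) = trace(a b a^2 b a)*trace(b) - trace(a b a^2 b a b) = x^2*y*z^2 - 2*x*y^2*z - x*z^3 + y^3 + y*z^2 + 2*x*z - 3*y
trace(a b a b^-1 a^-1 b a) = trace(b a^2 b a b^-1)*trace(a) - trace(b a^2 b a b^-1 a) = -x^2*y*z^2 + x^3*z + 2*x*y^2*z + x*z^3 - x^2*y - y^3 - y*z^2 - 3*x*z + 3*y
trace(b a b a b a b) = trace(b)*trace(a b a b a b) - trace(a b a b a) = y*z^3 - x*z^2 - 2*y*z + x
next, trace(b a b a b a b a) = trace(b a b a)*trace(b a b a) - trace(1)   [split at repeated b] = z^4 - 4*z^2 + 2
and trace(a^-1 b a b a b a b) = trace(b a b a b a b)*trace(a) - trace(b a b a b a b a) = x*y*z^3 - x^2*z^2 - z^4 - 2*x*y*z + x^2 + 4*z^2 - 2
trace(a b a b^-1 a^-1 b a b) = trace(a^-1 b a b a b a)*trace(b) - trace(a^-1 b a b a b a b) = -x*y*z^3 + x^2*z^2 + y^2*z^2 + z^4 + x*y*z - x^2 - y^2 - 4*z^2 + 2
trace(b^-1 a b a b^-1 a^-1 b a) = trace(a b a b^-1 a^-1 b a)*trace(b) - trace(a b a b^-1 a^-1 b a b) = -x^2*y^2*z^2 + x^3*y*z + 2*x*y^3*z + 2*x*y*z^3 - x^2*y^2 - x^2*z^2 - y^4 - 2*y^2*z^2 - z^4 - 4*x*y*z + x^2 + 4*y^2 + 4*z^2 - 2
trace(a b^-2 a b a b^-1 a^-1 b) = trace(b^-1 a b a b^-1 a^-1 b a)*trace(b) - trace(b^-1 a b a b^-1 a^-1 b a b) = -x^2*y^3*z^2 + x^3*y^2*z + 2*x*y^4*z + 2*x*y^2*z^3 - x^2*y^3 - y^5 - 2*y^3*z^2 - y*z^4 - x^3*z - 6*x*y^2*z - x*z^3 + 2*x^2*y + 5*y^3 + 5*y*z^2 + 3*x*z - 5*y
trace(b a b^-1 a^-1 b^-1 a b^-2 a) = trace(a b^-2 a b a b^-1 a^-1)*trace(b) - trace(a b^-2 a b a b^-1 a^-1 b) = x^2*y^3*z^2 - x^3*y^2*z - x*y^4*z - 2*x*y^2*z^3 + x^2*y^3 + y^3*z^2 + y*z^4 + x^3*z + 4*x*y^2*z + x*z^3 - 2*x^2*y - y^3 - 4*y*z^2 - 3*x*z + 3*y
trace(a b^-1 a^-1 b^-1 a b^-2 a^-1 b) = trace(b a b^-1 a^-1 b^-1 a b^-2)*trace(a) - trace(b a b^-1 a^-1 b^-1 a b^-2 a) = -x^2*y^3*z^2 + 2*x^3*y^2*z + x*y^4*z + 2*x*y^2*z^3 - x^4*y - x^2*y^3 - 2*x^2*y*z^2 - y^3*z^2 - y*z^4 - 4*x*y^2*z + 4*x^2*y + y^3 + 4*y*z^2 - 3*y
and trace(a b^-1 a^-1 b^-1 a b^-2 a^-1 b^-1) = trace(a b^-1 a^-1 b^-1 a b^-2 a^-1)*trace(b) - trace(a b^-1 a^-1 b^-1 a b^-2 a^-1 b) = x^2*y^3*z^2 - 2*x^3*y^2*z - 2*x*y^2*z^3 + x^4*y + 2*x^2*y*z^2 + y*z^4 + 3*x*y^2*z - 3*x^2*y - 3*y*z^2 + y
next, trace(b^-1 a^-1 b^-1 a b^-2 a^-1 b^-2 a) = trace(a b^-1 a^-1 b^-1 a b^-2 a^-1 b^-1)*trace(b) - trace(a b^-1 a^-1 b^-1 a b^-2 a^-1) = x^2*y^4*z^2 - 2*x^3*y^3*z - 2*x*y^3*z^3 + x^4*y^2 + 2*x^2*y^2*z^2 + y^2*z^4 + 2*x*y^3*z - 2*x^2*y^2 - 2*y^2*z^2 + x*y*z - x^2 - z^2 + 2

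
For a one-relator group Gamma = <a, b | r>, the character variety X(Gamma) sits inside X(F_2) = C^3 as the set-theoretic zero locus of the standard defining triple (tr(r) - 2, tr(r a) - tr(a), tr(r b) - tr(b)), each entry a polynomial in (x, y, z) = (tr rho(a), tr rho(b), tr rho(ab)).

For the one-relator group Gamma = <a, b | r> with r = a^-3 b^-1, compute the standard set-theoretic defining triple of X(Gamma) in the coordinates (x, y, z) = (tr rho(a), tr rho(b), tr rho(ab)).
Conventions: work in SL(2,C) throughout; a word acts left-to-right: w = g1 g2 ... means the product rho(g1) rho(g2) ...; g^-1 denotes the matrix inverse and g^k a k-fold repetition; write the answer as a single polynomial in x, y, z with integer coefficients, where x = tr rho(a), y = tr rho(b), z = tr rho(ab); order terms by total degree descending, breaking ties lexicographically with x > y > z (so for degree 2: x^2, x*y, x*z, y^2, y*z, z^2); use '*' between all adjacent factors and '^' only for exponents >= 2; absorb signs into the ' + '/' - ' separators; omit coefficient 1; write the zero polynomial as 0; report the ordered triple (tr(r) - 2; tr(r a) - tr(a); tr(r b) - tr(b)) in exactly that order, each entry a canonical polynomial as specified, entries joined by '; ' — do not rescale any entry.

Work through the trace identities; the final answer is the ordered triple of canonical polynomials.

x^2*z - x*y - z - 2; x*z - x - y; x^3 - 3*x - y

and tr(b^-1) = tr(b) = y
and tr(b^-1 a) = tr(a) tr(b) - tr(a b) = x*y - z
next, tr(a^-1 b^-1) = tr(b^-1) tr(a) - tr(b^-1 a) = z
tr(a^-1 b^-1 a^-1) = tr(a^-1 b^-1) tr(a) - tr(a^-1 b^-1 a) = x*z - y
next, tr(a^-3 b^-1) = tr(a^-1 b^-1 a^-1) tr(a) - tr(a^-1 b^-1) = x^2*z - x*y - z
tr(a^-2) = tr(a^-1) tr(a) - tr(1) = x^2 - 2
and tr(a^-3) = tr(a^-2) tr(a) - tr(a^-1) = x^3 - 3*x
assemble the triple (tr(r) - 2; tr(r a) - x; tr(r b) - y)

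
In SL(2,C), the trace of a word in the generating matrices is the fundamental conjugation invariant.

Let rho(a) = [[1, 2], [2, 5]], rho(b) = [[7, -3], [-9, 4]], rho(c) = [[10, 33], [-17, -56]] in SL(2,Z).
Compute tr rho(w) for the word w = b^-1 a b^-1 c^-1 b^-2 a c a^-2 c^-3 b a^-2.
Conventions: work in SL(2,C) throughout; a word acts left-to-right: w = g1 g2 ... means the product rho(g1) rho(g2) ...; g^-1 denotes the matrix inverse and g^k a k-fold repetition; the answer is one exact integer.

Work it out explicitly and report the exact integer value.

290288701697772

rho(b^-1) = [[4, 3], [9, 7]]
... * rho(a) = [[1, 2], [2, 5]]  ->  [[10, 23], [23, 53]]
... * rho(b^-1) = [[4, 3], [9, 7]]  ->  [[247, 191], [569, 440]]
... * rho(c^-1) = [[-56, -33], [17, 10]]  ->  [[-10585, -6241], [-24384, -14377]]
... * rho(b^-1) = [[4, 3], [9, 7]]  ->  [[-98509, -75442], [-226929, -173791]]
... * rho(b^-1) = [[4, 3], [9, 7]]  ->  [[-1073014, -823621], [-2471835, -1897324]]
... * rho(a) = [[1, 2], [2, 5]]  ->  [[-2720256, -6264133], [-6266483, -14430290]]
... * rho(c) = [[10, 33], [-17, -56]]  ->  [[79287701, 261023000], [182650100, 601302301]]
... * rho(a^-1) = [[5, -2], [-2, 1]]  ->  [[-125607495, 102447598], [-289354102, 236002101]]
... * rho(a^-1) = [[5, -2], [-2, 1]]  ->  [[-832932671, 353662588], [-1918774712, 814710305]]
... * rho(c^-1) = [[-56, -33], [17, 10]]  ->  [[52656493572, 31023404023], [121301459057, 71466668546]]
... * rho(c^-1) = [[-56, -33], [17, 10]]  ->  [[-2421365771641, -1427430247646], [-5577948341910, -3288281463421]]
... * rho(c^-1) = [[-56, -33], [17, 10]]  ->  [[111330169001914, 65630767987693], [256464322268803, 151189480648820]]
... * rho(b) = [[7, -3], [-9, 4]]  ->  [[188634271124161, -71467435054970], [434544930042241, -164635044211129]]
... * rho(a^-1) = [[5, -2], [-2, 1]]  ->  [[1086106225730745, -448735977303292], [2501994738633463, -1033724904295611]]
... * rho(a^-1) = [[5, -2], [-2, 1]]  ->  [[6328003083260309, -2620948428764782], [14577423501758537, -6037714381562537]]
tr = 6328003083260309 + -6037714381562537 = 290288701697772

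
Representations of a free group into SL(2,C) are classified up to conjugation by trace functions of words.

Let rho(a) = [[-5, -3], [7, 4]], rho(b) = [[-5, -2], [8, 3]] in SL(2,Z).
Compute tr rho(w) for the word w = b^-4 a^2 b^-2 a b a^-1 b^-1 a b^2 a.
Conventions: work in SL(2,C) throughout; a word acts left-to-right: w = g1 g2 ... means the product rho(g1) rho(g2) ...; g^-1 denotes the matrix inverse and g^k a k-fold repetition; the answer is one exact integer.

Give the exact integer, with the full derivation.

-605

rho(b^-1) = [[3, 2], [-8, -5]]
... * rho(b^-1) = [[3, 2], [-8, -5]]  ->  [[-7, -4], [16, 9]]
... * rho(b^-1) = [[3, 2], [-8, -5]]  ->  [[11, 6], [-24, -13]]
... * rho(b^-1) = [[3, 2], [-8, -5]]  ->  [[-15, -8], [32, 17]]
... * rho(a) = [[-5, -3], [7, 4]]  ->  [[19, 13], [-41, -28]]
... * rho(a) = [[-5, -3], [7, 4]]  ->  [[-4, -5], [9, 11]]
... * rho(b^-1) = [[3, 2], [-8, -5]]  ->  [[28, 17], [-61, -37]]
... * rho(b^-1) = [[3, 2], [-8, -5]]  ->  [[-52, -29], [113, 63]]
... * rho(a) = [[-5, -3], [7, 4]]  ->  [[57, 40], [-124, -87]]
... * rho(b) = [[-5, -2], [8, 3]]  ->  [[35, 6], [-76, -13]]
... * rho(a^-1) = [[4, 3], [-7, -5]]  ->  [[98, 75], [-213, -163]]
... * rho(b^-1) = [[3, 2], [-8, -5]]  ->  [[-306, -179], [665, 389]]
... * rho(a) = [[-5, -3], [7, 4]]  ->  [[277, 202], [-602, -439]]
... * rho(b) = [[-5, -2], [8, 3]]  ->  [[231, 52], [-502, -113]]
... * rho(b) = [[-5, -2], [8, 3]]  ->  [[-739, -306], [1606, 665]]
... * rho(a) = [[-5, -3], [7, 4]]  ->  [[1553, 993], [-3375, -2158]]
tr = 1553 + -2158 = -605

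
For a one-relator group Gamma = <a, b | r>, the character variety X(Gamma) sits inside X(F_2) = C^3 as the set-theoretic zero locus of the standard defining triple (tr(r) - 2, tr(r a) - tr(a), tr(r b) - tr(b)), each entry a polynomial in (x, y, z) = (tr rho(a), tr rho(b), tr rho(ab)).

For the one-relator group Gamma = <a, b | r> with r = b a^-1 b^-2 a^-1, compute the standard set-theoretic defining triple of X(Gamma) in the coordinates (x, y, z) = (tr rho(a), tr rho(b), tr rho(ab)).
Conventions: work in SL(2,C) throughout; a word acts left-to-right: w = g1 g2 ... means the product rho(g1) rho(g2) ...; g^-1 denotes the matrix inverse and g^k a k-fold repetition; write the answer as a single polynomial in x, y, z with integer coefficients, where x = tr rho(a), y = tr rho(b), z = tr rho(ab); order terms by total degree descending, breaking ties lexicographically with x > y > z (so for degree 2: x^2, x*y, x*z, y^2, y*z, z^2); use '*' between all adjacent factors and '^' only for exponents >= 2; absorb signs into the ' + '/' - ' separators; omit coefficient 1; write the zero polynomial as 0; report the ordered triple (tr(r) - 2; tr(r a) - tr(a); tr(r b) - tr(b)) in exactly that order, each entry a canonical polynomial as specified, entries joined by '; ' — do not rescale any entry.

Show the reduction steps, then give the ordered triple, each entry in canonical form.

x*y^2*z - x^2*y - y^3 - y*z^2 + x*z + 3*y - 2; -x + z; x*y^3*z - x^2*y^2 - y^4 - y^2*z^2 + x^2 + 4*y^2 - y - 2

tr(a^-1) = tr(a) = x
use: tr(a b a) = tr(a) * tr(b a) - tr(b)  (reduce the a square) = x*z - y
apply: tr(a b a b) = tr(a b) * tr(a b) - tr(1)  (split on a) = z^2 - 2
tr(b a b^-1 a) = tr(a b a) * tr(b) - tr(a b a b)  (eliminate b^-1) = x*y*z - y^2 - z^2 + 2
tr(b^-1 a^-1 b a) = tr(b a b^-1) * tr(a) - tr(b a b^-1 a)  (eliminate a^-1) = -x*y*z + x^2 + y^2 + z^2 - 2
use: tr(b^-1 a^-1 b a^-1) = tr(b^-1 a^-1 b) * tr(a) - tr(b^-1 a^-1 b a)  (eliminate a^-1) = x*y*z - y^2 - z^2 + 2
use: tr(b a^-1) = tr(b) * tr(a) - tr(b a)  (eliminate a^-1) = x*y - z
apply: tr(a^-1 b a^-1) = tr(b a^-1) * tr(a) - tr(b)  (eliminate a^-1) = x^2*y - x*z - y
tr(b a^-1 b^-2 a^-1) = tr(b^-1 a^-1 b a^-1) * tr(b) - tr(b^-1 a^-1 b a^-1 b)  (eliminate b^-1) = x*y^2*z - x^2*y - y^3 - y*z^2 + x*z + 3*y
tr(b^2 a^-1 b^-1 a) = tr(b^-1 a b^2) * tr(a) - tr(b^-1 a b^2 a)   [inverse elimination on a] = -x*y^2*z + x^2*y + y^3 + y*z^2 - 3*y
tr(b^-1 a^-1 b^2 a^-1) = tr(b^2 a^-1 b^-1) * tr(a) - tr(b^2 a^-1 b^-1 a)   [inverse elimination on a] = x*y^2*z - y^3 - y*z^2 - x*z + 3*y
tr(b^2) = tr(b) * tr(b) - tr(1)   [square of b] = y^2 - 2
apply: tr(b^2 a) = tr(b) * tr(a b) - tr(a)   [square of b] = y*z - x
use: tr(b^2 a^-1) = tr(b^2) * tr(a) - tr(b^2 a)   [inverse elimination on a] = x*y^2 - y*z - x
use: tr(a^-1 b^2 a^-1) = tr(b^2 a^-1) * tr(a) - tr(b^2)   [inverse elimination on a] = x^2*y^2 - x*y*z - x^2 - y^2 + 2
tr(b a^-1 b^-2 a^-1 b) = tr(b^-1 a^-1 b^2 a^-1) * tr(b) - tr(b^-1 a^-1 b^2 a^-1 b)   [inverse elimination on b] = x*y^3*z - x^2*y^2 - y^4 - y^2*z^2 + x^2 + 4*y^2 - 2
assemble the triple (tr(r) - 2; tr(r a) - x; tr(r b) - y)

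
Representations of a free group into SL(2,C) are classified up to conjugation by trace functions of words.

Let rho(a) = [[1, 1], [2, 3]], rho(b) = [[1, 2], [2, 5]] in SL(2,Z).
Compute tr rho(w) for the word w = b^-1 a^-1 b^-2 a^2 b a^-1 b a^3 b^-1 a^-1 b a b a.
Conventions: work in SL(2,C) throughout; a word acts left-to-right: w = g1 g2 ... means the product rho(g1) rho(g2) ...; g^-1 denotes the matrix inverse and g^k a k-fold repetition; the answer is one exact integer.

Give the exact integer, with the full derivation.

rho(b^-1) = [[5, -2], [-2, 1]]
... * rho(a^-1) = [[3, -1], [-2, 1]]  ->  [[19, -7], [-8, 3]]
... * rho(b^-1) = [[5, -2], [-2, 1]]  ->  [[109, -45], [-46, 19]]
... * rho(b^-1) = [[5, -2], [-2, 1]]  ->  [[635, -263], [-268, 111]]
... * rho(a) = [[1, 1], [2, 3]]  ->  [[109, -154], [-46, 65]]
... * rho(a) = [[1, 1], [2, 3]]  ->  [[-199, -353], [84, 149]]
... * rho(b) = [[1, 2], [2, 5]]  ->  [[-905, -2163], [382, 913]]
... * rho(a^-1) = [[3, -1], [-2, 1]]  ->  [[1611, -1258], [-680, 531]]
... * rho(b) = [[1, 2], [2, 5]]  ->  [[-905, -3068], [382, 1295]]
... * rho(a) = [[1, 1], [2, 3]]  ->  [[-7041, -10109], [2972, 4267]]
... * rho(a) = [[1, 1], [2, 3]]  ->  [[-27259, -37368], [11506, 15773]]
... * rho(a) = [[1, 1], [2, 3]]  ->  [[-101995, -139363], [43052, 58825]]
... * rho(b^-1) = [[5, -2], [-2, 1]]  ->  [[-231249, 64627], [97610, -27279]]
... * rho(a^-1) = [[3, -1], [-2, 1]]  ->  [[-823001, 295876], [347388, -124889]]
... * rho(b) = [[1, 2], [2, 5]]  ->  [[-231249, -166622], [97610, 70331]]
... * rho(a) = [[1, 1], [2, 3]]  ->  [[-564493, -731115], [238272, 308603]]
... * rho(b) = [[1, 2], [2, 5]]  ->  [[-2026723, -4784561], [855478, 2019559]]
... * rho(a) = [[1, 1], [2, 3]]  ->  [[-11595845, -16380406], [4894596, 6914155]]
tr = -11595845 + 6914155 = -4681690

-4681690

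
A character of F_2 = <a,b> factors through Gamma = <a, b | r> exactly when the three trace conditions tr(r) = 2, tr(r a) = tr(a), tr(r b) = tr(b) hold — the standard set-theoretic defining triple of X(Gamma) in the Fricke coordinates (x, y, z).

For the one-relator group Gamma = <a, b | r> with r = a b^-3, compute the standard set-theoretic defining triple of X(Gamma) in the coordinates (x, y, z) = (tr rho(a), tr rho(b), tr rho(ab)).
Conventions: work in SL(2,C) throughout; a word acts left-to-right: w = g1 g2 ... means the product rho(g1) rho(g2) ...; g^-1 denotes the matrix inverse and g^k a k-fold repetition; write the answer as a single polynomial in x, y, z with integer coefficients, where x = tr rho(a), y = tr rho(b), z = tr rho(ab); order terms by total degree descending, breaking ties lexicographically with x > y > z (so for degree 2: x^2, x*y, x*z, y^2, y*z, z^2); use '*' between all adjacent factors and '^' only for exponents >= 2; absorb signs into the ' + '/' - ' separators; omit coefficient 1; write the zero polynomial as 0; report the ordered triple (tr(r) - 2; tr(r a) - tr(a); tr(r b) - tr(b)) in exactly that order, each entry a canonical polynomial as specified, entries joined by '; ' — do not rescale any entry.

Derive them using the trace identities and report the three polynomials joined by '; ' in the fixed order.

tr(b^-1 a) = tr(a)*tr(b) - tr(a b)  (eliminate b^-1) = x*y - z
tr(a b^-2) = tr(b^-1 a)*tr(b) - tr(b^-1 a b)  (eliminate b^-1) = x*y^2 - y*z - x
tr(a b^-3) = tr(a b^-2)*tr(b) - tr(a b^-1)  (eliminate b^-1) = x*y^3 - y^2*z - 2*x*y + z
tr(a^2) = tr(a)*tr(a) - tr(1) = x^2 - 2
tr(a^2 b) = tr(a)*tr(b a) - tr(b) = x*z - y
tr(a^2 b^-1) = tr(a^2)*tr(b) - tr(a^2 b) = x^2*y - x*z - y
tr(a^2 b^-2) = tr(a^2 b^-1)*tr(b) - tr(a^2) = x^2*y^2 - x*y*z - x^2 - y^2 + 2
tr(a b^-3 a) = tr(a^2 b^-2)*tr(b) - tr(a^2 b^-1) = x^2*y^3 - x*y^2*z - 2*x^2*y - y^3 + x*z + 3*y
assemble the triple (tr(r) - 2; tr(r a) - x; tr(r b) - y)

x*y^3 - y^2*z - 2*x*y + z - 2; x^2*y^3 - x*y^2*z - 2*x^2*y - y^3 + x*z - x + 3*y; x*y^2 - y*z - x - y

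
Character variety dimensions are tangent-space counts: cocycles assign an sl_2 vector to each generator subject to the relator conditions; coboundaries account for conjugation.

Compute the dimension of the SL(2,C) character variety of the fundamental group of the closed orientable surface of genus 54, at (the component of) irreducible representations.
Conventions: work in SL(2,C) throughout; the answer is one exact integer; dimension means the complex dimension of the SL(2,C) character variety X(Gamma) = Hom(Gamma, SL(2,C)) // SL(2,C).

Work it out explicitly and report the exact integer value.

pi_1 of the closed genus-54 surface has 108 generators bound by the single product-of-commutators relator.
A cocycle assigns one sl_2 vector per generator subject to the relator condition d_2(z) = 0: dim of the unconstrained space is 3*2g = 324.
H^2 = coker(d_2) is dual to H^0 = 0 at irreducible rho (Poincare duality), so d_2 is onto: dim Z^1 = 321.
Coboundaries contribute dim B^1 = 3 (injective at irreducible rho).
Hence dim X = 321 - 3 = 318.

318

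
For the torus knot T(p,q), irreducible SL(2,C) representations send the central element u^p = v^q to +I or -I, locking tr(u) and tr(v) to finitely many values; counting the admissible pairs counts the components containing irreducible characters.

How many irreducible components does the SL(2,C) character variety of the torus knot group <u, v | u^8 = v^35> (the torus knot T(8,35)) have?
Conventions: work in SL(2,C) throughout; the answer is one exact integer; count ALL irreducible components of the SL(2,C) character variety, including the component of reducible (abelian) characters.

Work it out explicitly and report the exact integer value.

For T(8,35): irreducibility forces the central element u^8 = v^35 to one of +I, -I.
On an irreducible component, tr(u) is locked at 2*cos(pi*alpha/8) for some alpha in 1..7, and tr(v) at 2*cos(pi*beta/35) for some beta in 1..34.
The two central values (-1)^alpha I and (-1)^beta I must be the same matrix, so alpha and beta share a parity.
Counting: 4 odd alphas x 17 odd betas + 3 even alphas x 17 even betas = 68 + 51 = 119.
Total: 119 irreducible-character components + 1 reducible (abelian) component = 120.

120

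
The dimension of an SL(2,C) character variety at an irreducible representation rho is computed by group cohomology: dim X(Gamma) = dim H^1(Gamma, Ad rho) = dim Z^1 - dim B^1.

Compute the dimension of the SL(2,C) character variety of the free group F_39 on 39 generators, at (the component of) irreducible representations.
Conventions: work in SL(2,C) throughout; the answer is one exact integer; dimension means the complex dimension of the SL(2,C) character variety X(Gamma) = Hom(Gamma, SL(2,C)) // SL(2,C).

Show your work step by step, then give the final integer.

The free group F_39: 39 generators, no relators.
Z^1(Gamma, Ad rho) = (sl_2)^39: a cocycle is a free choice of one sl_2 vector per generator, so dim Z^1 = 3*39 = 117.
dim B^1 = 3: the coboundary map is injective because an irreducible image has centralizer 0 in sl_2.
dim H^1 = 117 - 3 = 114, which is dim X.

114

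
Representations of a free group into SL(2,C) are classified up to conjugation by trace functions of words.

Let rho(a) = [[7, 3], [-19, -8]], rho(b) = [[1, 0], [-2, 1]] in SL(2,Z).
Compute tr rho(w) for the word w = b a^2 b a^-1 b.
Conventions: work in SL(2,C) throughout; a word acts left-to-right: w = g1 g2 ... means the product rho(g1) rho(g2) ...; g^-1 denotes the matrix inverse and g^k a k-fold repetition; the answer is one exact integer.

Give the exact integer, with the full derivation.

53

rho(b) = [[1, 0], [-2, 1]]
... * rho(a) = [[7, 3], [-19, -8]]  ->  [[7, 3], [-33, -14]]
... * rho(a) = [[7, 3], [-19, -8]]  ->  [[-8, -3], [35, 13]]
... * rho(b) = [[1, 0], [-2, 1]]  ->  [[-2, -3], [9, 13]]
... * rho(a^-1) = [[-8, -3], [19, 7]]  ->  [[-41, -15], [175, 64]]
... * rho(b) = [[1, 0], [-2, 1]]  ->  [[-11, -15], [47, 64]]
tr = -11 + 64 = 53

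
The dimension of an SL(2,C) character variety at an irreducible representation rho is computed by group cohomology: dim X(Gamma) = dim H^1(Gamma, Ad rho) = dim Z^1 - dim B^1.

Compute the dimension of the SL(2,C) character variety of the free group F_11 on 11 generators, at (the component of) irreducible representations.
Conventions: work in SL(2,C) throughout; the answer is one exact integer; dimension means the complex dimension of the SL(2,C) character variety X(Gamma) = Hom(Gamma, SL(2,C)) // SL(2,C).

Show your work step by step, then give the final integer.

30

Here Gamma is free of rank 11 — no relator constrains a cocycle.
Z^1(Gamma, Ad rho) = (sl_2)^11: a cocycle is a free choice of one sl_2 vector per generator, so dim Z^1 = 3*11 = 33.
At an irreducible rho the centralizer of the image in sl_2 is 0, so the coboundary map sl_2 -> Z^1 is injective: dim B^1 = 3.
Therefore dim X = 33 - 3 = 30.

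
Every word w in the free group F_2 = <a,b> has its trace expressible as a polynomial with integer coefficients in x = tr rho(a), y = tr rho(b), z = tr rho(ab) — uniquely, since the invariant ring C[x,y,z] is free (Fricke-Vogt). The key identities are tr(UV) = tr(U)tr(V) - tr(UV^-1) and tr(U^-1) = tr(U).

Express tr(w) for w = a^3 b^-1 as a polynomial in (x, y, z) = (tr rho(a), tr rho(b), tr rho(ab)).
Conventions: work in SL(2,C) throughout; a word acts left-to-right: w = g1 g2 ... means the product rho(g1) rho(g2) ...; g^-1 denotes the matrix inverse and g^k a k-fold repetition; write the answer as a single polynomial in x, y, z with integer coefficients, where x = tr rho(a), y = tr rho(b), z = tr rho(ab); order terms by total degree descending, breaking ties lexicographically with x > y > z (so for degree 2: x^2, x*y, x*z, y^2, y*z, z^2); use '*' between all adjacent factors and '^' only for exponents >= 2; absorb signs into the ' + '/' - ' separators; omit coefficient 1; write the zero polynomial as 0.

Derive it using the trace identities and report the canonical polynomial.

tr(a^2) = tr(a)*tr(a) - tr(1) = x^2 - 2
tr(a^3) = tr(a)*tr(a^2) - tr(a) = x^3 - 3*x
tr(b a^2) = tr(a)*tr(b a) - tr(b) = x*z - y
tr(a^3 b) = tr(a)*tr(b a^2) - tr(b a) = x^2*z - x*y - z
tr(a^3 b^-1) = tr(a^3)*tr(b) - tr(a^3 b) = x^3*y - x^2*z - 2*x*y + z

x^3*y - x^2*z - 2*x*y + z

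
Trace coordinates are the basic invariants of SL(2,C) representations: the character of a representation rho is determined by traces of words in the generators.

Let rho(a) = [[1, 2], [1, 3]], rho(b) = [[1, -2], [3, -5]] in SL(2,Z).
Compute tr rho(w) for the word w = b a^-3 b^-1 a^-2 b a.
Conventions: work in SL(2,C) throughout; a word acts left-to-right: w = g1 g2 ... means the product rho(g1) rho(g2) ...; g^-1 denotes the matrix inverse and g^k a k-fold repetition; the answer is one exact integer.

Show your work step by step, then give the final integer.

rho(b) = [[1, -2], [3, -5]]
... * rho(a^-1) = [[3, -2], [-1, 1]]  ->  [[5, -4], [14, -11]]
... * rho(a^-1) = [[3, -2], [-1, 1]]  ->  [[19, -14], [53, -39]]
... * rho(a^-1) = [[3, -2], [-1, 1]]  ->  [[71, -52], [198, -145]]
... * rho(b^-1) = [[-5, 2], [-3, 1]]  ->  [[-199, 90], [-555, 251]]
... * rho(a^-1) = [[3, -2], [-1, 1]]  ->  [[-687, 488], [-1916, 1361]]
... * rho(a^-1) = [[3, -2], [-1, 1]]  ->  [[-2549, 1862], [-7109, 5193]]
... * rho(b) = [[1, -2], [3, -5]]  ->  [[3037, -4212], [8470, -11747]]
... * rho(a) = [[1, 2], [1, 3]]  ->  [[-1175, -6562], [-3277, -18301]]
tr = -1175 + -18301 = -19476

-19476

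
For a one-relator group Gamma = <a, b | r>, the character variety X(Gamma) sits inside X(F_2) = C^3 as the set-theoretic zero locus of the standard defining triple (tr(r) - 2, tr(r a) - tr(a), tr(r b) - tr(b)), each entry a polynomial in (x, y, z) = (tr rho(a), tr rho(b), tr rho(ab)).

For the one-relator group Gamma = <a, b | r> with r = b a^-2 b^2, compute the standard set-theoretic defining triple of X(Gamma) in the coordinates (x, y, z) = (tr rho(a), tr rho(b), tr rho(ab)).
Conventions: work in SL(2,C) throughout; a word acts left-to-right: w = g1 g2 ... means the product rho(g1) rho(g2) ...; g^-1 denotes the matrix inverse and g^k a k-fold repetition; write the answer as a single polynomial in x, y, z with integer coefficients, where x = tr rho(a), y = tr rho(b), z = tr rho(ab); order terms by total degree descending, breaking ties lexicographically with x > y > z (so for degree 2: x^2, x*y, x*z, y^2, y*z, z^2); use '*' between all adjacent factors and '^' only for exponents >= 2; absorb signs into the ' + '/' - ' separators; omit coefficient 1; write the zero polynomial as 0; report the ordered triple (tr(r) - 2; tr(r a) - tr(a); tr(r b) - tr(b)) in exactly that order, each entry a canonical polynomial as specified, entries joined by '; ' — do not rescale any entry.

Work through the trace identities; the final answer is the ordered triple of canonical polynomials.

x^2*y^3 - x*y^2*z - 2*x^2*y - y^3 + x*z + 3*y - 2; x^2*y^2*z - x^3*y - x*y*z^2 - y^2*z + 2*x*y - x + z; x^2*y^4 - x*y^3*z - 3*x^2*y^2 - y^4 + 2*x*y*z + x^2 + 4*y^2 - y - 2

apply: tr(b^2) = tr(b)*tr(b) - tr(1)  (reduce the b square) = y^2 - 2
tr(b^3) = tr(b)*tr(b^2) - tr(b)  (reduce the b square) = y^3 - 3*y
apply: tr(b a b) = tr(b)*tr(a b) - tr(a)  (reduce the b square) = y*z - x
apply: tr(b^3 a) = tr(b)*tr(b a b) - tr(b a)  (reduce the b square) = y^2*z - x*y - z
tr(a^-1 b^3) = tr(b^3)*tr(a) - tr(b^3 a)  (eliminate a^-1) = x*y^3 - y^2*z - 2*x*y + z
tr(b a^-2 b^2) = tr(a^-1 b^3)*tr(a) - tr(a^-1 b^3 a)  (eliminate a^-1) = x^2*y^3 - x*y^2*z - 2*x^2*y - y^3 + x*z + 3*y
tr(a b a b) = tr(a b)*tr(a b) - tr(1)   [split at repeated a] = z^2 - 2
apply: tr(a b a) = tr(a)*tr(b a) - tr(b) = x*z - y
apply: tr(b^2 a b a) = tr(b)*tr(a b a b) - tr(a b a) = y*z^2 - x*z - y
tr(a^-1 b^2 a b) = tr(b^2 a b)*tr(a) - tr(b^2 a b a) = x*y^2*z - x^2*y - y*z^2 + y
tr(b a^-2 b^2 a) = tr(a^-1 b^2 a b)*tr(a) - tr(a^-1 b^2 a b a) = x^2*y^2*z - x^3*y - x*y*z^2 - y^2*z + 2*x*y + z
tr(b^4) = tr(b)*tr(b^3) - tr(b^2) = y^4 - 4*y^2 + 2
tr(b^4 a) = tr(b)*tr(a b^3) - tr(a b^2) = y^3*z - x*y^2 - 2*y*z + x
apply: tr(a^-1 b^4) = tr(b^4)*tr(a) - tr(b^4 a) = x*y^4 - y^3*z - 3*x*y^2 + 2*y*z + x
use: tr(b a^-2 b^3) = tr(a^-1 b^4)*tr(a) - tr(a^-1 b^4 a) = x^2*y^4 - x*y^3*z - 3*x^2*y^2 - y^4 + 2*x*y*z + x^2 + 4*y^2 - 2
assemble the triple (tr(r) - 2; tr(r a) - x; tr(r b) - y)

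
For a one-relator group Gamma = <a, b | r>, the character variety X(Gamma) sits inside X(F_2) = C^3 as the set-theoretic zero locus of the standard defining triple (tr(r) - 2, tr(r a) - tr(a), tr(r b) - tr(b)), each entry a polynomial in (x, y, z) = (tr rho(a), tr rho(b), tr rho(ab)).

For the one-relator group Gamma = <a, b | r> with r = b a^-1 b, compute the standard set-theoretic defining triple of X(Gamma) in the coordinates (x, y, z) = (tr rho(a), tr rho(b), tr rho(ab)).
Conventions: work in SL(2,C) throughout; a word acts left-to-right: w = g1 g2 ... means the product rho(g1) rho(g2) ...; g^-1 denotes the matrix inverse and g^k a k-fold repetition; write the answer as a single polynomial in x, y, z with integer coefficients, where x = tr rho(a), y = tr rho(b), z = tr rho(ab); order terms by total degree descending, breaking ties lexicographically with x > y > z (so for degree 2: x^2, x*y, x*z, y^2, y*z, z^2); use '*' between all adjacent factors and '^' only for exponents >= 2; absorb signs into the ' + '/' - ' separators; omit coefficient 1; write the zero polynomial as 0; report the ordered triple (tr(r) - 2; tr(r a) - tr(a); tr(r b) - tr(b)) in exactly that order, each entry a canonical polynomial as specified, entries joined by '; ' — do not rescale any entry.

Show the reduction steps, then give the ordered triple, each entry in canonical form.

tr(b^2) = tr(b)*tr(b) - tr(1) = y^2 - 2
apply: tr(b^2 a) = tr(b)*tr(a b) - tr(a) = y*z - x
tr(b a^-1 b) = tr(b^2)*tr(a) - tr(b^2 a) = x*y^2 - y*z - x
use: tr(b a b a) = tr(a b)*tr(a b) - tr(1) = z^2 - 2
tr(b a^-1 b a) = tr(b a b)*tr(a) - tr(b a b a) = x*y*z - x^2 - z^2 + 2
use: tr(b^3) = tr(b)*tr(b^2) - tr(b) = y^3 - 3*y
tr(b^3 a) = tr(b)*tr(a b^2) - tr(a b) = y^2*z - x*y - z
use: tr(b a^-1 b^2) = tr(b^3)*tr(a) - tr(b^3 a) = x*y^3 - y^2*z - 2*x*y + z
assemble the triple (tr(r) - 2; tr(r a) - x; tr(r b) - y)

x*y^2 - y*z - x - 2; x*y*z - x^2 - z^2 - x + 2; x*y^3 - y^2*z - 2*x*y - y + z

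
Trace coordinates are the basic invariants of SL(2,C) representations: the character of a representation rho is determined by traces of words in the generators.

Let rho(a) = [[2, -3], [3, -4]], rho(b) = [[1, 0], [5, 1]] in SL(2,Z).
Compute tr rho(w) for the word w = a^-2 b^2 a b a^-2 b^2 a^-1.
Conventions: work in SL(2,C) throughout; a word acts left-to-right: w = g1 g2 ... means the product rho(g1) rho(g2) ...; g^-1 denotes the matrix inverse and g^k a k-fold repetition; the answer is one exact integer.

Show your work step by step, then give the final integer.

rho(a^-1) = [[-4, 3], [-3, 2]]
... * rho(a^-1) = [[-4, 3], [-3, 2]]  ->  [[7, -6], [6, -5]]
... * rho(b) = [[1, 0], [5, 1]]  ->  [[-23, -6], [-19, -5]]
... * rho(b) = [[1, 0], [5, 1]]  ->  [[-53, -6], [-44, -5]]
... * rho(a) = [[2, -3], [3, -4]]  ->  [[-124, 183], [-103, 152]]
... * rho(b) = [[1, 0], [5, 1]]  ->  [[791, 183], [657, 152]]
... * rho(a^-1) = [[-4, 3], [-3, 2]]  ->  [[-3713, 2739], [-3084, 2275]]
... * rho(a^-1) = [[-4, 3], [-3, 2]]  ->  [[6635, -5661], [5511, -4702]]
... * rho(b) = [[1, 0], [5, 1]]  ->  [[-21670, -5661], [-17999, -4702]]
... * rho(b) = [[1, 0], [5, 1]]  ->  [[-49975, -5661], [-41509, -4702]]
... * rho(a^-1) = [[-4, 3], [-3, 2]]  ->  [[216883, -161247], [180142, -133931]]
tr = 216883 + -133931 = 82952

82952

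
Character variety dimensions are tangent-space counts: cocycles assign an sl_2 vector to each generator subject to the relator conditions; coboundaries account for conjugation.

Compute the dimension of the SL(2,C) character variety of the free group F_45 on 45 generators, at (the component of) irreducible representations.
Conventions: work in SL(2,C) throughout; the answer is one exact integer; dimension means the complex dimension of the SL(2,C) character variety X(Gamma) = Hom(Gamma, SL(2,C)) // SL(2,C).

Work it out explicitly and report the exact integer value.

Here Gamma is free of rank 45 — no relator constrains a cocycle.
So Z^1 = (sl_2)^45 in full: dim Z^1 = 135.
dim B^1 = 3: the coboundary map is injective because an irreducible image has centralizer 0 in sl_2.
Therefore dim X = 135 - 3 = 132.

132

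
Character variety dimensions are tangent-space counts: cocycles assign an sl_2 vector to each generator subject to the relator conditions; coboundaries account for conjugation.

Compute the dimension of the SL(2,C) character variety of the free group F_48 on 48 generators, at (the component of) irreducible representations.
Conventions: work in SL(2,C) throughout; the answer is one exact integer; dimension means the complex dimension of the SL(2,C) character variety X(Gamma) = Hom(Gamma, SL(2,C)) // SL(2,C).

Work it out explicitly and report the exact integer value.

141

Here Gamma is free of rank 48 — no relator constrains a cocycle.
Z^1(Gamma, Ad rho) = (sl_2)^48: a cocycle is a free choice of one sl_2 vector per generator, so dim Z^1 = 3*48 = 144.
dim B^1 = 3: the coboundary map is injective because an irreducible image has centralizer 0 in sl_2.
Therefore dim X = 144 - 3 = 141.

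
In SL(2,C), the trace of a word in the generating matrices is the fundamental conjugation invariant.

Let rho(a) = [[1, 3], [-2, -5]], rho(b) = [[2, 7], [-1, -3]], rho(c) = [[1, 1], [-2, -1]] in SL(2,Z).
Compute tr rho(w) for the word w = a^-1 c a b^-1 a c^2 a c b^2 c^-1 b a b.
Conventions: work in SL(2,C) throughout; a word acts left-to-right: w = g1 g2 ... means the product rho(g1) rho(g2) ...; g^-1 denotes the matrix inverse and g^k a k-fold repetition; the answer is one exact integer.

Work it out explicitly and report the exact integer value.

7166

rho(a^-1) = [[-5, -3], [2, 1]]
... * rho(c) = [[1, 1], [-2, -1]]  ->  [[1, -2], [0, 1]]
... * rho(a) = [[1, 3], [-2, -5]]  ->  [[5, 13], [-2, -5]]
... * rho(b^-1) = [[-3, -7], [1, 2]]  ->  [[-2, -9], [1, 4]]
... * rho(a) = [[1, 3], [-2, -5]]  ->  [[16, 39], [-7, -17]]
... * rho(c) = [[1, 1], [-2, -1]]  ->  [[-62, -23], [27, 10]]
... * rho(c) = [[1, 1], [-2, -1]]  ->  [[-16, -39], [7, 17]]
... * rho(a) = [[1, 3], [-2, -5]]  ->  [[62, 147], [-27, -64]]
... * rho(c) = [[1, 1], [-2, -1]]  ->  [[-232, -85], [101, 37]]
... * rho(b) = [[2, 7], [-1, -3]]  ->  [[-379, -1369], [165, 596]]
... * rho(b) = [[2, 7], [-1, -3]]  ->  [[611, 1454], [-266, -633]]
... * rho(c^-1) = [[-1, -1], [2, 1]]  ->  [[2297, 843], [-1000, -367]]
... * rho(b) = [[2, 7], [-1, -3]]  ->  [[3751, 13550], [-1633, -5899]]
... * rho(a) = [[1, 3], [-2, -5]]  ->  [[-23349, -56497], [10165, 24596]]
... * rho(b) = [[2, 7], [-1, -3]]  ->  [[9799, 6048], [-4266, -2633]]
tr = 9799 + -2633 = 7166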